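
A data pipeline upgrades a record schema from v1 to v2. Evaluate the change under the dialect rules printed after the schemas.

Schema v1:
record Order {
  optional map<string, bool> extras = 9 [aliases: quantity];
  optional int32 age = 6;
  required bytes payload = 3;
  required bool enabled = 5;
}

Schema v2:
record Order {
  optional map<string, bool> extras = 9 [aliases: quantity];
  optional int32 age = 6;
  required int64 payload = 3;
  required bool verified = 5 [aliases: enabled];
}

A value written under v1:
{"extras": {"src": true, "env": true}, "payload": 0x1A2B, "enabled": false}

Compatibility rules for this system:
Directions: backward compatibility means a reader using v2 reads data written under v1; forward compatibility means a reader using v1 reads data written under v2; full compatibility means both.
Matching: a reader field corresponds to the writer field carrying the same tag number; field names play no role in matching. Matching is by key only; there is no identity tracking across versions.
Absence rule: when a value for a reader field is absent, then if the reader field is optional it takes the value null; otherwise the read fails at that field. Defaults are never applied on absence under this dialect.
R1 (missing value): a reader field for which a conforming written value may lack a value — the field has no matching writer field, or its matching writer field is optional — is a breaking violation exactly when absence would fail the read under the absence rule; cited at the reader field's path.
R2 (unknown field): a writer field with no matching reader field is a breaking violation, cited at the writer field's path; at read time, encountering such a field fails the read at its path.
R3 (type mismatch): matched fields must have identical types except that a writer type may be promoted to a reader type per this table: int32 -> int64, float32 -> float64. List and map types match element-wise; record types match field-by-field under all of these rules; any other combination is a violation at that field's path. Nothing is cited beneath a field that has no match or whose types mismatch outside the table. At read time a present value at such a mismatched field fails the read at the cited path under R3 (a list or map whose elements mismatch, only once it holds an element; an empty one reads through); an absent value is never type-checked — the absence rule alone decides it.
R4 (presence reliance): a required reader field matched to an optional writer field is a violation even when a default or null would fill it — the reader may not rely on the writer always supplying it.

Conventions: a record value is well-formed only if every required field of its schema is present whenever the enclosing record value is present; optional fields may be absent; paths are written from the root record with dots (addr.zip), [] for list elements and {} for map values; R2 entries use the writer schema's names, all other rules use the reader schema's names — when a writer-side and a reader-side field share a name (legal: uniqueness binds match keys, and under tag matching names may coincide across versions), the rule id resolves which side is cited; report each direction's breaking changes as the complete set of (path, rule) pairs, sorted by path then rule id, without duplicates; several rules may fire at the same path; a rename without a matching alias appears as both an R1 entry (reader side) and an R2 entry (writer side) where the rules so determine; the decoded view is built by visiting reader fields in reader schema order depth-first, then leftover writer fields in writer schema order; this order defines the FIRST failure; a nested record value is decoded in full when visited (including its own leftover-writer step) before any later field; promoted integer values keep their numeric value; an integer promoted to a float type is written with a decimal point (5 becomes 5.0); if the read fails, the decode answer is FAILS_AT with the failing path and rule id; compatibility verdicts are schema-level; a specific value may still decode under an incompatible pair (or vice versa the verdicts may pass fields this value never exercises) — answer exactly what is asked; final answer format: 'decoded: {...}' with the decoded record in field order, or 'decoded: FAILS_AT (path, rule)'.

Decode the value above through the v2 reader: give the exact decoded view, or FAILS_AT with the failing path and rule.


in Order below, arrows point writer -> reader
decode (reader v2):
  extras := {"src": true, "env": true}
  age := null (not supplied -> null)
  read fails at payload under R3
  => FAILS_AT (payload, R3)
remaining Order differences; none change what is asked:
  renamed field enabled to verified in record Order (alias enabled declared on the renamed field) -> triggers nothing under the printed rules; the Order answer is the same either way

decoded: FAILS_AT (payload, R3)


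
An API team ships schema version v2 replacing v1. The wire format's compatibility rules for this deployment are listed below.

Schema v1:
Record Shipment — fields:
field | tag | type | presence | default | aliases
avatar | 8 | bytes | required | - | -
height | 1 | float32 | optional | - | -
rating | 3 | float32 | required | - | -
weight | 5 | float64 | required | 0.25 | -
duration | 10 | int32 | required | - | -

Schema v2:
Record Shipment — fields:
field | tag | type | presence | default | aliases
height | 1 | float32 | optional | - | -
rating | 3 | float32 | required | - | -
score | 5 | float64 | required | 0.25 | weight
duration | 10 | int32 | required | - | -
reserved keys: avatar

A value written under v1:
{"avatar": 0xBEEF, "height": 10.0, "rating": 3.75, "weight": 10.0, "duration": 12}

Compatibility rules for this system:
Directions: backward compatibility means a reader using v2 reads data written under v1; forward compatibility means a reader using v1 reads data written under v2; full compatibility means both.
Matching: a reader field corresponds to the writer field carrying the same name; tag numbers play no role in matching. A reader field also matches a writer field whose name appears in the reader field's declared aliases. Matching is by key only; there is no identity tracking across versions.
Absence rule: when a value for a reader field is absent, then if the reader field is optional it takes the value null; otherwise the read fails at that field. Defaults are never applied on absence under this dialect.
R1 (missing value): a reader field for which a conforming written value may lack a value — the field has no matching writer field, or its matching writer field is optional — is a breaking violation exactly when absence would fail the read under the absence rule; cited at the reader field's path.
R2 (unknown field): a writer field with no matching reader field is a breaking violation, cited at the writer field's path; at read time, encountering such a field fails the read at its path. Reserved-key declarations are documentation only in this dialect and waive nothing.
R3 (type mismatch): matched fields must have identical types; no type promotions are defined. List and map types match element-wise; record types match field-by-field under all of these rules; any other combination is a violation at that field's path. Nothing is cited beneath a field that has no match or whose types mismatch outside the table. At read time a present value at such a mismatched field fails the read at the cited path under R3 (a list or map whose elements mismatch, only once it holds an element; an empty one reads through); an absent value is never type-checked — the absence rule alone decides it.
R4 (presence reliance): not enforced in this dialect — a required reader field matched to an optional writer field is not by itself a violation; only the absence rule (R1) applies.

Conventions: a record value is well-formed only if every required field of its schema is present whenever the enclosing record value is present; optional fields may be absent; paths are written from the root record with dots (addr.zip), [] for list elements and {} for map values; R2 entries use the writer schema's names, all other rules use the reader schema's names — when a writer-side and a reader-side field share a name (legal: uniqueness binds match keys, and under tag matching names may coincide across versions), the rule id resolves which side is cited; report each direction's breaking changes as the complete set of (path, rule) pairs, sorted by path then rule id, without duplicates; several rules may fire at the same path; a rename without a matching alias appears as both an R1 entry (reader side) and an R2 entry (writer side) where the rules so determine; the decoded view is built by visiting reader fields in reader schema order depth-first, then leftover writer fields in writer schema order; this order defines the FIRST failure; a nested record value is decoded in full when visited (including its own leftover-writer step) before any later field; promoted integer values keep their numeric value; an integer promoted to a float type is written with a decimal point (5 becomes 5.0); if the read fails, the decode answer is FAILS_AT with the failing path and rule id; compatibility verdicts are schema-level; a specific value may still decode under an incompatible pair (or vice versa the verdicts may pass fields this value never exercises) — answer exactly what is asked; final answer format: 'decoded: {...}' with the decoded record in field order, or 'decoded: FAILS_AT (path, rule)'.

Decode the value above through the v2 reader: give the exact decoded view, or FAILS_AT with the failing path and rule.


arrows below run writer -> reader for Shipment
decode walk for Shipment under reader schema v2:
  height := 10.0
  rating := 3.75
  score := 10.0 (from writer weight)
  duration := 12
  read fails at avatar under R2 (unknown field)
  => FAILS_AT (avatar, R2)
diffs on Shipment not affecting the asked answer:
  renamed field weight to score in record Shipment (alias weight declared on the renamed field) -> schema-level compatibility only; this Shipment value's decode is unchanged

decoded: FAILS_AT (avatar, R2)


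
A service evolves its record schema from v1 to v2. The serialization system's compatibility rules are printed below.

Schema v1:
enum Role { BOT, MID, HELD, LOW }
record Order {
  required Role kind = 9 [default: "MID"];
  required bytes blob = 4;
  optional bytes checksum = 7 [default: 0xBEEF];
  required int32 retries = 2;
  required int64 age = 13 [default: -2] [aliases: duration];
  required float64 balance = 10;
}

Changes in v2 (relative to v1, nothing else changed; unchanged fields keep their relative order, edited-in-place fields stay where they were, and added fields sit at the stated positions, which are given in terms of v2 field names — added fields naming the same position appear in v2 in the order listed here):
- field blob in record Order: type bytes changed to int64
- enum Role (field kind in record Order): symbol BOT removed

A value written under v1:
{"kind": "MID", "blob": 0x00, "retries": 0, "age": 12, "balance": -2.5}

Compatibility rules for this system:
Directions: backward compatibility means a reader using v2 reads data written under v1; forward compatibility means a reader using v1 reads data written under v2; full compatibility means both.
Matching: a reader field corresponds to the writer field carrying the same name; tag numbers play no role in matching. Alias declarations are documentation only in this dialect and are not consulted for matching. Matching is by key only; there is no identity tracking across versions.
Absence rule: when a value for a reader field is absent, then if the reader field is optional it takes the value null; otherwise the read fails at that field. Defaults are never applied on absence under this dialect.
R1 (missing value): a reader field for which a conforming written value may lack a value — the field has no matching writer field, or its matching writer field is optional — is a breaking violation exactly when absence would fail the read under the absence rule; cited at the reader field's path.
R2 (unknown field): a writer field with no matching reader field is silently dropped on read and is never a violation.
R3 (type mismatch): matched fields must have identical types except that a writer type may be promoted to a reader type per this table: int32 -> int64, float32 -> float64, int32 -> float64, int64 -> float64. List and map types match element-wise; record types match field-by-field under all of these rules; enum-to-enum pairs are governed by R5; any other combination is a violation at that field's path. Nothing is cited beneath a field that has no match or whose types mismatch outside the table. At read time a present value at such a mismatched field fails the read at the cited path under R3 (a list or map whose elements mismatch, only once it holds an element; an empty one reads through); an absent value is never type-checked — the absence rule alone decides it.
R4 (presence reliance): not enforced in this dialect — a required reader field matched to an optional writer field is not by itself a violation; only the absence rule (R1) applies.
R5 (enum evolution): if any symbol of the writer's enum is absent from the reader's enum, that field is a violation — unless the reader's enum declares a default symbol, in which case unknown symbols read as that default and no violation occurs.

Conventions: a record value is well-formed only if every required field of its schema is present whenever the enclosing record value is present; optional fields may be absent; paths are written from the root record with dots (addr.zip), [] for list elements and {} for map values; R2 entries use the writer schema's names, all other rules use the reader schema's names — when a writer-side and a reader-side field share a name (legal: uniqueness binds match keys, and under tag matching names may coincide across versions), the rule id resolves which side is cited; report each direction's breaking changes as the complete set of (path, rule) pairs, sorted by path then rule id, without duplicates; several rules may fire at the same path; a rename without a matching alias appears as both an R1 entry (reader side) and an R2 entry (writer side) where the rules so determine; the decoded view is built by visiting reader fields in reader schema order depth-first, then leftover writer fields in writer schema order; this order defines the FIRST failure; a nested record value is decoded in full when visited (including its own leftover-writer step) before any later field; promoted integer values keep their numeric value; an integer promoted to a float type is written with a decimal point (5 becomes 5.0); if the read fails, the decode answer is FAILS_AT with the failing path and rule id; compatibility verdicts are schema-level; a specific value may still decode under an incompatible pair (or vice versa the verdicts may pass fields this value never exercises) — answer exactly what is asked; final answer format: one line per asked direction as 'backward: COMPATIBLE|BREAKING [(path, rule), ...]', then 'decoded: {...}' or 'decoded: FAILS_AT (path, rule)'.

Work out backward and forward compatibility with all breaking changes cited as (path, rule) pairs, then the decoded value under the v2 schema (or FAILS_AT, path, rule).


each type pair in Order: writer, then reader
backward pass over Order, reader schema v2, writer schema v1:
  kind: Role -> Role, writer required; from kind
  blob: bytes -> int64, writer required; from blob
  checksum: bytes -> bytes, writer optional; from checksum
  retries: int32 -> int32, writer required; from retries
  age: int64 -> int64, writer required; from age
  balance: float64 -> float64, writer required; from balance
  R3 fires at blob
  R5 fires at kind
  => 2 violation(s): backward is BREAKING for Order
forward pass over Order, reader schema v1, writer schema v2:
  kind: Role -> Role, writer required; from kind
  blob: int64 -> bytes, writer required; from blob
  checksum: bytes -> bytes, writer optional; from checksum
  retries: int32 -> int32, writer required; from retries
  age: int64 -> int64, writer required; from age
  balance: float64 -> float64, writer required; from balance
  R3 fires at blob
  => 1 violation(s): forward is BREAKING for Order
decode (reader v2):
  kind := "MID"
  read fails at blob under R3
  => FAILS_AT (blob, R3)

backward: BREAKING [(blob, R3), (kind, R5)]; forward: BREAKING [(blob, R3)]; decoded: FAILS_AT (blob, R3)


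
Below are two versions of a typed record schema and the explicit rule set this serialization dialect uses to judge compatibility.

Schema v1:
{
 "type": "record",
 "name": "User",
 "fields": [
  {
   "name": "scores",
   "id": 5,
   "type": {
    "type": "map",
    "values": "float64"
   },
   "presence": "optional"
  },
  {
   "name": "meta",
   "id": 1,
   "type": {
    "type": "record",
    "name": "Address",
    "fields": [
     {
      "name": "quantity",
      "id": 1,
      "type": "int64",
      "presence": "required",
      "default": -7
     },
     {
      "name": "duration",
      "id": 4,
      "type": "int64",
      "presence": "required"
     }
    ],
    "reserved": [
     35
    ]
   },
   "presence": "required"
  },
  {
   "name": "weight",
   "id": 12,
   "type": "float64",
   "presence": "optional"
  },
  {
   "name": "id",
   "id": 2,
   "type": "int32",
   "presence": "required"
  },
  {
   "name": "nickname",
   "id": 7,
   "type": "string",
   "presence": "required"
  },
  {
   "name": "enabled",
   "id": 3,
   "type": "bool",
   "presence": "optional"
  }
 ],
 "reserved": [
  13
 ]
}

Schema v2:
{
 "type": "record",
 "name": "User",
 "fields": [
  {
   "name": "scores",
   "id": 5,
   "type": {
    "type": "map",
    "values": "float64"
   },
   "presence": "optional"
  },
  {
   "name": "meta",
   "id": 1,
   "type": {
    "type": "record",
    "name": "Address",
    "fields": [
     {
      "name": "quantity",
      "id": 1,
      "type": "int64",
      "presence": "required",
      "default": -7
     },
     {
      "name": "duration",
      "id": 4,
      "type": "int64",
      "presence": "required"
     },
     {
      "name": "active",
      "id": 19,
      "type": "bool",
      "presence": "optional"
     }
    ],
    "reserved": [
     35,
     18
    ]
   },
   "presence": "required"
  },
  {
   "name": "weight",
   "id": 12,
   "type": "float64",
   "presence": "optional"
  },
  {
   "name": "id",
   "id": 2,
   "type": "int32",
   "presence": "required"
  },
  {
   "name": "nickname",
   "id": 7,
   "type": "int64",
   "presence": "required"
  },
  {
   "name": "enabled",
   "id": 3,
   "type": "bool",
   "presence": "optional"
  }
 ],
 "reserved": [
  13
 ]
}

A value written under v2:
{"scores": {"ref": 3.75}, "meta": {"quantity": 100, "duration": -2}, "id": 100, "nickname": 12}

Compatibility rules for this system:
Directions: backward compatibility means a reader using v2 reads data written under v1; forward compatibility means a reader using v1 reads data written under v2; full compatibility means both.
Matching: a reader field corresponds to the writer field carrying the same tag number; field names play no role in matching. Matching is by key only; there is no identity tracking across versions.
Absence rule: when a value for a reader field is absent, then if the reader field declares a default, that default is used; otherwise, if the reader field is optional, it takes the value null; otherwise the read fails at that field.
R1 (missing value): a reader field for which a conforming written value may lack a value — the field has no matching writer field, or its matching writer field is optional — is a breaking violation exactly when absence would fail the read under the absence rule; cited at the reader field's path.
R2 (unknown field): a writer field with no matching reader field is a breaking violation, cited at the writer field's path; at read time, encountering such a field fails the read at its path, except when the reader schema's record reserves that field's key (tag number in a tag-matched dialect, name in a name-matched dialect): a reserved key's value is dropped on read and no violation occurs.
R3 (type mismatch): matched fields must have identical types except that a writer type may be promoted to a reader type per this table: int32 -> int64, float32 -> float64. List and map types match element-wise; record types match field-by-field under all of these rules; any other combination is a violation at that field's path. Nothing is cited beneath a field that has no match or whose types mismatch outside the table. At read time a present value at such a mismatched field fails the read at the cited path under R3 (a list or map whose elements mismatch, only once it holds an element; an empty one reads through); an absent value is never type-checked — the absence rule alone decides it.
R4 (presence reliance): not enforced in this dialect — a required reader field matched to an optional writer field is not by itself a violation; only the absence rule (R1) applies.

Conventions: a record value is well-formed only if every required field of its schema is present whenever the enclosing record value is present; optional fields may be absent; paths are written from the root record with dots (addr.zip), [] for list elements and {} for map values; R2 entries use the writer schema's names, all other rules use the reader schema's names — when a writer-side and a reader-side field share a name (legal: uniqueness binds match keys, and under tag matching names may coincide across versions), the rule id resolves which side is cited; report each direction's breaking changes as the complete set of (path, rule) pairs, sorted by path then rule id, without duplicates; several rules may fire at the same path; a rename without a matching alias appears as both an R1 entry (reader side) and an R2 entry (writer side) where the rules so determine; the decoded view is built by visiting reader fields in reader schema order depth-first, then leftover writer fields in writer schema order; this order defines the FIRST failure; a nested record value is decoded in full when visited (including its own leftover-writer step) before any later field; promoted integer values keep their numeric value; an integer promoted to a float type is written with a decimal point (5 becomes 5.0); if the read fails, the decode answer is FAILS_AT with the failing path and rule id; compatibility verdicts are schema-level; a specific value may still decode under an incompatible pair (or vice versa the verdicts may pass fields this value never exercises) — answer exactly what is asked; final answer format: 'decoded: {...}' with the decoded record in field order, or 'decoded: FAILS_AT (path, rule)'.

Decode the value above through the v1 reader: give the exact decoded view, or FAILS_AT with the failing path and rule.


the writer's type comes first in each User pair
migrating the User value to v1:
  scores := {"ref": 3.75}
  meta.quantity := 100
  meta.duration := -2
  weight := null (absent, optional -> null)
  id := 100
  read fails at nickname under R3
  => FAILS_AT (nickname, R3)
ruling out the remaining User differences:
  added field active to record Address: optional bool, tag 19 (in v2 it sits last) -> shifts the User verdicts, not this decode

decoded: FAILS_AT (nickname, R3)


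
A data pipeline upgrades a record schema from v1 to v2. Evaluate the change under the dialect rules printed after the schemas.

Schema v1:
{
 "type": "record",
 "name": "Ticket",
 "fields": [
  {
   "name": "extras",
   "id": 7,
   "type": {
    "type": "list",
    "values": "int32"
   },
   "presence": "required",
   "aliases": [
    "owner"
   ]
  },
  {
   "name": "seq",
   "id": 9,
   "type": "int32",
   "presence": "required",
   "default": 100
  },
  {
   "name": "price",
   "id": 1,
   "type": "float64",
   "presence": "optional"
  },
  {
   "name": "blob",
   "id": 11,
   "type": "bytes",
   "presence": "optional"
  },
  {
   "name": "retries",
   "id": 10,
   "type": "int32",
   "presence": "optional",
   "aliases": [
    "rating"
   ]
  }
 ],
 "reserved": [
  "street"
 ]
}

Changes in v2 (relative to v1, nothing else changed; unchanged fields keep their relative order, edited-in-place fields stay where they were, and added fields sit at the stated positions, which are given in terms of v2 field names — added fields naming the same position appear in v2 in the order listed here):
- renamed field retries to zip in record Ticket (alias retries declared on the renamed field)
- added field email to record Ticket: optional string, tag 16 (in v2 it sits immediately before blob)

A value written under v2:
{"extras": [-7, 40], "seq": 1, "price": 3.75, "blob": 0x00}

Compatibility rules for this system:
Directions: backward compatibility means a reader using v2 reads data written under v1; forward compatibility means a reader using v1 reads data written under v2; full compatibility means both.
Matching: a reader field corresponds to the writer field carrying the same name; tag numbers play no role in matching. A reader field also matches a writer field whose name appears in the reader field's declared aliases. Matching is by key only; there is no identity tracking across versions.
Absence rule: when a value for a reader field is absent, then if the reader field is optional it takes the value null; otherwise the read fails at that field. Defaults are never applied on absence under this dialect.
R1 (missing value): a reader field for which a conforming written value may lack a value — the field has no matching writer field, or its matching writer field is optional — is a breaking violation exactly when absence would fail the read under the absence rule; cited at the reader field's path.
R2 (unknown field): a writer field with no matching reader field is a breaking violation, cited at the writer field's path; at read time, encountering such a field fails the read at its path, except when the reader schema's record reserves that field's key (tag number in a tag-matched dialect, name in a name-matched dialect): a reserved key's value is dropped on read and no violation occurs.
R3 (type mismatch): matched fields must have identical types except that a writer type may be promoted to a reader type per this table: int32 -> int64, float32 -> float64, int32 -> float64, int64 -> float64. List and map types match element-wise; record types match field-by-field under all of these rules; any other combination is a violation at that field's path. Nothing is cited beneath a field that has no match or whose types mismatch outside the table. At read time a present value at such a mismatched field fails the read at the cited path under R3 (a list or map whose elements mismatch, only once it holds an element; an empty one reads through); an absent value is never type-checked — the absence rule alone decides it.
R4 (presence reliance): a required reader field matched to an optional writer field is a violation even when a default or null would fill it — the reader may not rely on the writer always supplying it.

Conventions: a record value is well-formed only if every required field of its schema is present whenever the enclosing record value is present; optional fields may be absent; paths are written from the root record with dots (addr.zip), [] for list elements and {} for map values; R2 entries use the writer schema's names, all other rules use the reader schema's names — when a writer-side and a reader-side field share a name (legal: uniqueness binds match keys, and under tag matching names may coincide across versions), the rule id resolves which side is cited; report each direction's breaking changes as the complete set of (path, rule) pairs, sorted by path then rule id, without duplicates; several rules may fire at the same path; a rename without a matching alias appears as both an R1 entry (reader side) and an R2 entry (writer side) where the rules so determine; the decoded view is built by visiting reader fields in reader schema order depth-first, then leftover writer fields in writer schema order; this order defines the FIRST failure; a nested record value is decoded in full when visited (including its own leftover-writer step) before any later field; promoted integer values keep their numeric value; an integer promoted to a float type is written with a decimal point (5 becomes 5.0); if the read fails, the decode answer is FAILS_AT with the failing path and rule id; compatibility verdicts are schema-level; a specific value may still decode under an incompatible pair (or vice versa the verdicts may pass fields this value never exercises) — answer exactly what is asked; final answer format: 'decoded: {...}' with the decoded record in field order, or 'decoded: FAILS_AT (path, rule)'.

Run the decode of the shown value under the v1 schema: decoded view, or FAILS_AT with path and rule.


decoded: {"extras": [-7, 40], "seq": 1, "price": 3.75, "blob": 0x00, "retries": null}

arrows below run writer -> reader for Ticket
decode (reader v1):
  extras := [-7, 40]
  seq := 1
  price := 3.75
  blob := 0x00
  retries := null (not supplied -> null)
  => decoded: {"extras": [-7, 40], "seq": 1, "price": 3.75, "blob": 0x00, "retries": null}
the other Ticket changes do not affect what is asked:
  renamed field retries to zip in record Ticket (alias retries declared on the renamed field) -> schema-level compatibility only; this Ticket value's decode is unchanged
  added field email to record Ticket: optional string, tag 16 (in v2 it sits immediately before blob) -> schema-level compatibility only; this Ticket value's decode is unchanged


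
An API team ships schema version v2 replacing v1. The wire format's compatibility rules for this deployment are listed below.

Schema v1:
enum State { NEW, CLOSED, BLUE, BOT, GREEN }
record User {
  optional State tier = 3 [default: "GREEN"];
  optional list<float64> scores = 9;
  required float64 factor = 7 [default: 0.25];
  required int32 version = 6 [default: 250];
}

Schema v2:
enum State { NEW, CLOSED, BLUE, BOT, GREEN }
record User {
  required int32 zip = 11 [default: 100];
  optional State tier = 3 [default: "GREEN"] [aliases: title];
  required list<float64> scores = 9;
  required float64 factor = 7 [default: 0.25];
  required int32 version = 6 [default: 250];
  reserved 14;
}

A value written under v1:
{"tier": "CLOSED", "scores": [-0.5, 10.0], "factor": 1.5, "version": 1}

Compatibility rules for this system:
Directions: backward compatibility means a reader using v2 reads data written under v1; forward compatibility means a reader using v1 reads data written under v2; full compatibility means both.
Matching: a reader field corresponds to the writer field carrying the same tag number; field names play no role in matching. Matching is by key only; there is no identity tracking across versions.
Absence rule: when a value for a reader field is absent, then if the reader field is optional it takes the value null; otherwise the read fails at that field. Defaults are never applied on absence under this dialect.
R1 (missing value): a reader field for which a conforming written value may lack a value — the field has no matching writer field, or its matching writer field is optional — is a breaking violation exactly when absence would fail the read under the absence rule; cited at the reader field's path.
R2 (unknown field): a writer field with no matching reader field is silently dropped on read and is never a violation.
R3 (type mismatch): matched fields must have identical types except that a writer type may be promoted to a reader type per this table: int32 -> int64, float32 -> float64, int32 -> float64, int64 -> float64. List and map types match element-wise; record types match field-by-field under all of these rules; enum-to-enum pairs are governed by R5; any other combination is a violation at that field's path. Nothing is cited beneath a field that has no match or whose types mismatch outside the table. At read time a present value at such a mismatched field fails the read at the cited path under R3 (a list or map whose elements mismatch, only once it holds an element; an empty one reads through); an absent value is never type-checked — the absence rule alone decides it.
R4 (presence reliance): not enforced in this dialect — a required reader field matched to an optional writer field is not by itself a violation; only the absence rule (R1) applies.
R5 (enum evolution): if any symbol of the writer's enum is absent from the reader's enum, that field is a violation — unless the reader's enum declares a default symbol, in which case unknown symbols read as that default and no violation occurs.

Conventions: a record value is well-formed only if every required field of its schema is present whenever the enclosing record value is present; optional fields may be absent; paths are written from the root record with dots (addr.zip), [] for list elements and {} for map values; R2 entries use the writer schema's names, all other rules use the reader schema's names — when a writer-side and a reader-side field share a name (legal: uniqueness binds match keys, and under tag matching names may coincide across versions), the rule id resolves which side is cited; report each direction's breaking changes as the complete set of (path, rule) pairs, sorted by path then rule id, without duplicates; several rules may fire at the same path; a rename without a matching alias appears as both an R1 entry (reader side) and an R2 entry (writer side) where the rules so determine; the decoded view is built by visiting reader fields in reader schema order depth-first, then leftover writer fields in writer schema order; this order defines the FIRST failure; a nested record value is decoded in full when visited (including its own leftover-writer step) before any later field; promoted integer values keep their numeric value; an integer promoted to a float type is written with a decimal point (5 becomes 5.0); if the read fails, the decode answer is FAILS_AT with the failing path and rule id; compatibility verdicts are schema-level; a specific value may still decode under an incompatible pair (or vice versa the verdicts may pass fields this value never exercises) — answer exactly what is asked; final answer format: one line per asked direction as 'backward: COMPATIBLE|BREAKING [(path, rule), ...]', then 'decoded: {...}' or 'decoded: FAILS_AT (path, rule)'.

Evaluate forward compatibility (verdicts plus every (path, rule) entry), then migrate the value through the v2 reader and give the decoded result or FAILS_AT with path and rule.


forward: COMPATIBLE []; decoded: FAILS_AT (zip, R1)

arrows below run writer -> reader for User
forward on User — v1 reading data written by v2:
  tier: paired with writer tier (State -> State; writer optional)
  scores: paired with writer scores (list<float64> -> list<float64>; writer required)
  factor: paired with writer factor (float64 -> float64; writer required)
  version: paired with writer version (int32 -> int32; writer required)
  writer zip: unknown to reader
  => no violations; forward on User: COMPATIBLE
decode (reader v2):
  read fails at zip under R1 (no fill)
  => FAILS_AT (zip, R1)
ruling out the remaining User differences:
  field scores in record User: optional changed to required -> its effect on User is confined to the backward direction, not asked


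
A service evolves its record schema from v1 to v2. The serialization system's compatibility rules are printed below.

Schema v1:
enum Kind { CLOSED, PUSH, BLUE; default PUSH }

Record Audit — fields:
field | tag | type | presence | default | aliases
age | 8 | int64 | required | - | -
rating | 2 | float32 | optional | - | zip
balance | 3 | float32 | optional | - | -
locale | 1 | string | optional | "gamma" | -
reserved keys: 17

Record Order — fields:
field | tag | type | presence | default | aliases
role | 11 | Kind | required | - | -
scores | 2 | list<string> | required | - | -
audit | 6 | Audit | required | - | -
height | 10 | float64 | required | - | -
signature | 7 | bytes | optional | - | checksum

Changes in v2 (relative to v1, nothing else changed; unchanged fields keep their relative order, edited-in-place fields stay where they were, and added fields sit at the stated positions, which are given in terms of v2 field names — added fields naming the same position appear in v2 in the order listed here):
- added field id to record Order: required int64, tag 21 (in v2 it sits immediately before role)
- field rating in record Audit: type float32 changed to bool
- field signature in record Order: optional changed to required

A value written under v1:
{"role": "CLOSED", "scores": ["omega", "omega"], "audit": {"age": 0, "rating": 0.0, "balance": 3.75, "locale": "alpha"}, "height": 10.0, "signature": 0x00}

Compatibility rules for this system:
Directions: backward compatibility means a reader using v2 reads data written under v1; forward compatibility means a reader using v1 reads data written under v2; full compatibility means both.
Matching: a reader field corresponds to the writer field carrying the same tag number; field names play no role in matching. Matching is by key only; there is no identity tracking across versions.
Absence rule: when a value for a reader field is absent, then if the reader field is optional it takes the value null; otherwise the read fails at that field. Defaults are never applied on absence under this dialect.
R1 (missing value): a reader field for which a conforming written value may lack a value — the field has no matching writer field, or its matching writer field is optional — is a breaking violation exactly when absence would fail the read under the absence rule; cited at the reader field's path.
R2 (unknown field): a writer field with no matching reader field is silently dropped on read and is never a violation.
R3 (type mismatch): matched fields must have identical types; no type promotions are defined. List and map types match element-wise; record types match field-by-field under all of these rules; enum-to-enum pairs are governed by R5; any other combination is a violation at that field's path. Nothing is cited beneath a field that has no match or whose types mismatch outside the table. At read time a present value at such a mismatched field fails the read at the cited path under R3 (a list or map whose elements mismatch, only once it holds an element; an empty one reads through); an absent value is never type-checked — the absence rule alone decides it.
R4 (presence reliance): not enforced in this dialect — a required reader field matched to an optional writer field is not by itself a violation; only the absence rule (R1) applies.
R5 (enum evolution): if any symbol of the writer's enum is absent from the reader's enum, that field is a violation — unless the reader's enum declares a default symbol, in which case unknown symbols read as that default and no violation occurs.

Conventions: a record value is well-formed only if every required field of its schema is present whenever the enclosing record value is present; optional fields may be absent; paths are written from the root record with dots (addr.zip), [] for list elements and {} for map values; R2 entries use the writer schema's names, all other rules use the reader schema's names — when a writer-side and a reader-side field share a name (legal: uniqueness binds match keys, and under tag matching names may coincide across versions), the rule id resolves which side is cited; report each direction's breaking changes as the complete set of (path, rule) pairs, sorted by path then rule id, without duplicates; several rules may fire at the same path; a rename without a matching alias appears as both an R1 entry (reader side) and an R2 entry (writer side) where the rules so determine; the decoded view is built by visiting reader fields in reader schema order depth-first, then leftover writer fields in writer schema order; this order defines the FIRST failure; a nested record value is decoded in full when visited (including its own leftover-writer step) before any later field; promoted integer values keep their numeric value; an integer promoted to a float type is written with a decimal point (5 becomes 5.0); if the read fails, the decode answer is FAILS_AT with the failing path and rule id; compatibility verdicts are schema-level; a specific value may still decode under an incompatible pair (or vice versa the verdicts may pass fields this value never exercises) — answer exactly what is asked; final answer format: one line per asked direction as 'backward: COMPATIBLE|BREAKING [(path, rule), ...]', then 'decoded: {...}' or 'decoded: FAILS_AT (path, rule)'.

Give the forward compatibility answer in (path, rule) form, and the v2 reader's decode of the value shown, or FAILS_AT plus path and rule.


in Order below, arrows point writer -> reader
forward pass over Order, reader schema v1, writer schema v2:
  Kind -> Kind, writer required: role aligns to role
  list<string> -> list<string>, writer required: scores aligns to scores
  Audit -> Audit, writer required: audit aligns to audit
  float64 -> float64, writer required: height aligns to height
  bytes -> bytes, writer required: signature aligns to signature
  leftover writer field: id
  int64 -> int64, writer required: audit.age aligns to audit.age
  bool -> float32, writer optional: audit.rating aligns to audit.rating
  float32 -> float32, writer optional: audit.balance aligns to audit.balance
  string -> string, writer optional: audit.locale aligns to audit.locale
  R3 fires at audit.rating
  => forward verdict for Order: BREAKING, 1 violation(s)
decoding the Order value with the v2 reader:
  read fails at id under R1 (no fill)
  => FAILS_AT (id, R1)
ruling out the remaining Order differences:
  field signature in record Order: optional changed to required -> its effect on Order is confined to the backward direction, not asked

forward: BREAKING [(audit.rating, R3)]; decoded: FAILS_AT (id, R1)
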